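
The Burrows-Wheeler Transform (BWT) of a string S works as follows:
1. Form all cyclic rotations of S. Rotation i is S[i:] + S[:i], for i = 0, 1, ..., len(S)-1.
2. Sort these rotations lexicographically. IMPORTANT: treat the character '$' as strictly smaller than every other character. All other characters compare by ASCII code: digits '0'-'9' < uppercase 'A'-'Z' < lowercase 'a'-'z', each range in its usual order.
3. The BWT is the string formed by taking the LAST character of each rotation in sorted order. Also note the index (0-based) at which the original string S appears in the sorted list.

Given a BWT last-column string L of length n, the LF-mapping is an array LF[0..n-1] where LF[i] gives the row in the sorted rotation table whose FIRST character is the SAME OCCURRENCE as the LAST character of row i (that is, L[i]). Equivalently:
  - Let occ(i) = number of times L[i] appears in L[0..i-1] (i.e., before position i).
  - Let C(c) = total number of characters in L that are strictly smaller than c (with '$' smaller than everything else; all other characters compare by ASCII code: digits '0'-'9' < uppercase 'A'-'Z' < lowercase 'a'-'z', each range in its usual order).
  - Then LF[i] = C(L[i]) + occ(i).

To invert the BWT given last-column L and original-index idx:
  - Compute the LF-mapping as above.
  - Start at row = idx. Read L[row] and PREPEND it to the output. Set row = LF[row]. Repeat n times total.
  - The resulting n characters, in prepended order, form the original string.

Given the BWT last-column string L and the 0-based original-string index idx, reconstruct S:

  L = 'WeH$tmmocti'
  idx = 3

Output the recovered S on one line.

LF mapping: 2 4 1 0 9 6 7 8 3 10 5
Walk LF starting at row 3, prepending L[row]:
  step 1: row=3, L[3]='$', prepend. Next row=LF[3]=0
  step 2: row=0, L[0]='W', prepend. Next row=LF[0]=2
  step 3: row=2, L[2]='H', prepend. Next row=LF[2]=1
  step 4: row=1, L[1]='e', prepend. Next row=LF[1]=4
  step 5: row=4, L[4]='t', prepend. Next row=LF[4]=9
  step 6: row=9, L[9]='t', prepend. Next row=LF[9]=10
  step 7: row=10, L[10]='i', prepend. Next row=LF[10]=5
  step 8: row=5, L[5]='m', prepend. Next row=LF[5]=6
  step 9: row=6, L[6]='m', prepend. Next row=LF[6]=7
  step 10: row=7, L[7]='o', prepend. Next row=LF[7]=8
  step 11: row=8, L[8]='c', prepend. Next row=LF[8]=3
Reversed output: committeHW$

Answer: committeHW$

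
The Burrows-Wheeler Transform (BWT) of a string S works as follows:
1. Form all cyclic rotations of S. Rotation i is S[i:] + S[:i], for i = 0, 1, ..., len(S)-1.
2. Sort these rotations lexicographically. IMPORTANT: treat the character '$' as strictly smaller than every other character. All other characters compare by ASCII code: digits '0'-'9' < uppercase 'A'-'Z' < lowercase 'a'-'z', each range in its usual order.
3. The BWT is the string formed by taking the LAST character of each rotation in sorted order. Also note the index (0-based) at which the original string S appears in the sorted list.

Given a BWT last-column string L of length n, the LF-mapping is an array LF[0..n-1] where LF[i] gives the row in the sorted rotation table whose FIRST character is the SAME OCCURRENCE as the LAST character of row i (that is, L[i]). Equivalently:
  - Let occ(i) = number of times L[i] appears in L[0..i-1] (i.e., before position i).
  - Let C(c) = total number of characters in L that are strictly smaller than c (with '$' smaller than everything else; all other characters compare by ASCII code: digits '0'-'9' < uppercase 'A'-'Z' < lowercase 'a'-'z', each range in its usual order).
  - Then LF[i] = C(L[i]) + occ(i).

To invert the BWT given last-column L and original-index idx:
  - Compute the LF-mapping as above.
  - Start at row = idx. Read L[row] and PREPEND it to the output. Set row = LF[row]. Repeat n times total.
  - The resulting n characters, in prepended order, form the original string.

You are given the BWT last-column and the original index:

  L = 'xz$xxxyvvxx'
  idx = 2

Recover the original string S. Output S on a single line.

Answer: vxzvxyxxxx$

Derivation:
LF mapping: 3 10 0 4 5 6 9 1 2 7 8
Walk LF starting at row 2, prepending L[row]:
  step 1: row=2, L[2]='$', prepend. Next row=LF[2]=0
  step 2: row=0, L[0]='x', prepend. Next row=LF[0]=3
  step 3: row=3, L[3]='x', prepend. Next row=LF[3]=4
  step 4: row=4, L[4]='x', prepend. Next row=LF[4]=5
  step 5: row=5, L[5]='x', prepend. Next row=LF[5]=6
  step 6: row=6, L[6]='y', prepend. Next row=LF[6]=9
  step 7: row=9, L[9]='x', prepend. Next row=LF[9]=7
  step 8: row=7, L[7]='v', prepend. Next row=LF[7]=1
  step 9: row=1, L[1]='z', prepend. Next row=LF[1]=10
  step 10: row=10, L[10]='x', prepend. Next row=LF[10]=8
  step 11: row=8, L[8]='v', prepend. Next row=LF[8]=2
Reversed output: vxzvxyxxxx$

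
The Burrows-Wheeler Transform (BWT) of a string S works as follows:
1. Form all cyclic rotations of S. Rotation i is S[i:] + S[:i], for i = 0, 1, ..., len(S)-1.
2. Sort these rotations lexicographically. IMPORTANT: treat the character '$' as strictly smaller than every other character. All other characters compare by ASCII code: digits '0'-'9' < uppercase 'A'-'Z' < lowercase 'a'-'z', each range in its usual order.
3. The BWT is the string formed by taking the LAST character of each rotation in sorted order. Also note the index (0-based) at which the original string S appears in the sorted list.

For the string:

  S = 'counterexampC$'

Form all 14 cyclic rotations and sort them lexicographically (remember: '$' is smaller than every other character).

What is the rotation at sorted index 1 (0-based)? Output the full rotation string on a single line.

All 14 rotations (rotation i = S[i:]+S[:i]):
  rot[0] = counterexampC$
  rot[1] = ounterexampC$c
  rot[2] = unterexampC$co
  rot[3] = nterexampC$cou
  rot[4] = terexampC$coun
  rot[5] = erexampC$count
  rot[6] = rexampC$counte
  rot[7] = exampC$counter
  rot[8] = xampC$countere
  rot[9] = ampC$counterex
  rot[10] = mpC$counterexa
  rot[11] = pC$counterexam
  rot[12] = C$counterexamp
  rot[13] = $counterexampC
Sorted (with $ < everything):
  sorted[0] = $counterexampC
  sorted[1] = C$counterexamp
  sorted[2] = ampC$counterex
  sorted[3] = counterexampC$
  sorted[4] = erexampC$count
  sorted[5] = exampC$counter
  sorted[6] = mpC$counterexa
  sorted[7] = nterexampC$cou
  sorted[8] = ounterexampC$c
  sorted[9] = pC$counterexam
  sorted[10] = rexampC$counte
  sorted[11] = terexampC$coun
  sorted[12] = unterexampC$co
  sorted[13] = xampC$countere
sorted[1] = C$counterexamp

Answer: C$counterexamp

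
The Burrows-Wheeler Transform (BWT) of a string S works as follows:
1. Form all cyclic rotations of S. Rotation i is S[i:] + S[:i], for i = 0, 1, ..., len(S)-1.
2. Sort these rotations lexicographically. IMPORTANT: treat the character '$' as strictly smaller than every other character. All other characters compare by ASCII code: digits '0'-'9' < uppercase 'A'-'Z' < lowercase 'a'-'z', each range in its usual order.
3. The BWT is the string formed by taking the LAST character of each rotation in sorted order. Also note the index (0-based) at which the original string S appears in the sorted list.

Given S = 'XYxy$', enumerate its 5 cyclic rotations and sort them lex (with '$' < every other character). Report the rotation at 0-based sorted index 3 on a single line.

All 5 rotations (rotation i = S[i:]+S[:i]):
  rot[0] = XYxy$
  rot[1] = Yxy$X
  rot[2] = xy$XY
  rot[3] = y$XYx
  rot[4] = $XYxy
Sorted (with $ < everything):
  sorted[0] = $XYxy
  sorted[1] = XYxy$
  sorted[2] = Yxy$X
  sorted[3] = xy$XY
  sorted[4] = y$XYx
sorted[3] = xy$XY

Answer: xy$XY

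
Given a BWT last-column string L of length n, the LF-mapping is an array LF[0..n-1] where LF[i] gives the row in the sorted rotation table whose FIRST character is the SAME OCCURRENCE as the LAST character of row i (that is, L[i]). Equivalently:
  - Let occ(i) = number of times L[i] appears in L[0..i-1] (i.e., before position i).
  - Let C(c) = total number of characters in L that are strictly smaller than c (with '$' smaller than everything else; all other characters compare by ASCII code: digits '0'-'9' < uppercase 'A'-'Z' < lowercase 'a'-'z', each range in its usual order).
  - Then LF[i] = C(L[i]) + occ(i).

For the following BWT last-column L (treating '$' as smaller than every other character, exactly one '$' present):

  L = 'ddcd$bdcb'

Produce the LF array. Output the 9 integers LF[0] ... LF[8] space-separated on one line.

Char counts: '$':1, 'b':2, 'c':2, 'd':4
C (first-col start): C('$')=0, C('b')=1, C('c')=3, C('d')=5
L[0]='d': occ=0, LF[0]=C('d')+0=5+0=5
L[1]='d': occ=1, LF[1]=C('d')+1=5+1=6
L[2]='c': occ=0, LF[2]=C('c')+0=3+0=3
L[3]='d': occ=2, LF[3]=C('d')+2=5+2=7
L[4]='$': occ=0, LF[4]=C('$')+0=0+0=0
L[5]='b': occ=0, LF[5]=C('b')+0=1+0=1
L[6]='d': occ=3, LF[6]=C('d')+3=5+3=8
L[7]='c': occ=1, LF[7]=C('c')+1=3+1=4
L[8]='b': occ=1, LF[8]=C('b')+1=1+1=2

Answer: 5 6 3 7 0 1 8 4 2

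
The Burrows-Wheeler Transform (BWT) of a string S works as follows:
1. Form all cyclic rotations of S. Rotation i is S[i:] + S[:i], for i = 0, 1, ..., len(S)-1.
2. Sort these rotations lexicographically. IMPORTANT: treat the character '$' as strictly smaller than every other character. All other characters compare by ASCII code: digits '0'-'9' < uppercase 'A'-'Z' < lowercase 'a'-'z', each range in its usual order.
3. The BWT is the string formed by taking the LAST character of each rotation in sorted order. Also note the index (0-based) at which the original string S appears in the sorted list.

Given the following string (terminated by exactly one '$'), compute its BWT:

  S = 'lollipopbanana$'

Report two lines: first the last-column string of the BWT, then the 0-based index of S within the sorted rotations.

Answer: annbpllo$aalpoi
8

Derivation:
All 15 rotations (rotation i = S[i:]+S[:i]):
  rot[0] = lollipopbanana$
  rot[1] = ollipopbanana$l
  rot[2] = llipopbanana$lo
  rot[3] = lipopbanana$lol
  rot[4] = ipopbanana$loll
  rot[5] = popbanana$lolli
  rot[6] = opbanana$lollip
  rot[7] = pbanana$lollipo
  rot[8] = banana$lollipop
  rot[9] = anana$lollipopb
  rot[10] = nana$lollipopba
  rot[11] = ana$lollipopban
  rot[12] = na$lollipopbana
  rot[13] = a$lollipopbanan
  rot[14] = $lollipopbanana
Sorted (with $ < everything):
  sorted[0] = $lollipopbanana  (last char: 'a')
  sorted[1] = a$lollipopbanan  (last char: 'n')
  sorted[2] = ana$lollipopban  (last char: 'n')
  sorted[3] = anana$lollipopb  (last char: 'b')
  sorted[4] = banana$lollipop  (last char: 'p')
  sorted[5] = ipopbanana$loll  (last char: 'l')
  sorted[6] = lipopbanana$lol  (last char: 'l')
  sorted[7] = llipopbanana$lo  (last char: 'o')
  sorted[8] = lollipopbanana$  (last char: '$')
  sorted[9] = na$lollipopbana  (last char: 'a')
  sorted[10] = nana$lollipopba  (last char: 'a')
  sorted[11] = ollipopbanana$l  (last char: 'l')
  sorted[12] = opbanana$lollip  (last char: 'p')
  sorted[13] = pbanana$lollipo  (last char: 'o')
  sorted[14] = popbanana$lolli  (last char: 'i')
Last column: annbpllo$aalpoi
Original string S is at sorted index 8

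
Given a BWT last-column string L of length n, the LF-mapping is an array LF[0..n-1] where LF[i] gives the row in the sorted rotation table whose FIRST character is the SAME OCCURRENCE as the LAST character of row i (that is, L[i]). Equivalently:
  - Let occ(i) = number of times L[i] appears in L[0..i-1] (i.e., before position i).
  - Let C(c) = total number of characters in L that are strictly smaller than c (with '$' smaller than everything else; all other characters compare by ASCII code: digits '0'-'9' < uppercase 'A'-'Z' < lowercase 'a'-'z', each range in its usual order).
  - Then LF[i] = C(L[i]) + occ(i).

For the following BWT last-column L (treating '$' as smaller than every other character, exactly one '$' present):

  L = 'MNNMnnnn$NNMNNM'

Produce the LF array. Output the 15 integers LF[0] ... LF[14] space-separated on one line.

Char counts: '$':1, 'M':4, 'N':6, 'n':4
C (first-col start): C('$')=0, C('M')=1, C('N')=5, C('n')=11
L[0]='M': occ=0, LF[0]=C('M')+0=1+0=1
L[1]='N': occ=0, LF[1]=C('N')+0=5+0=5
L[2]='N': occ=1, LF[2]=C('N')+1=5+1=6
L[3]='M': occ=1, LF[3]=C('M')+1=1+1=2
L[4]='n': occ=0, LF[4]=C('n')+0=11+0=11
L[5]='n': occ=1, LF[5]=C('n')+1=11+1=12
L[6]='n': occ=2, LF[6]=C('n')+2=11+2=13
L[7]='n': occ=3, LF[7]=C('n')+3=11+3=14
L[8]='$': occ=0, LF[8]=C('$')+0=0+0=0
L[9]='N': occ=2, LF[9]=C('N')+2=5+2=7
L[10]='N': occ=3, LF[10]=C('N')+3=5+3=8
L[11]='M': occ=2, LF[11]=C('M')+2=1+2=3
L[12]='N': occ=4, LF[12]=C('N')+4=5+4=9
L[13]='N': occ=5, LF[13]=C('N')+5=5+5=10
L[14]='M': occ=3, LF[14]=C('M')+3=1+3=4

Answer: 1 5 6 2 11 12 13 14 0 7 8 3 9 10 4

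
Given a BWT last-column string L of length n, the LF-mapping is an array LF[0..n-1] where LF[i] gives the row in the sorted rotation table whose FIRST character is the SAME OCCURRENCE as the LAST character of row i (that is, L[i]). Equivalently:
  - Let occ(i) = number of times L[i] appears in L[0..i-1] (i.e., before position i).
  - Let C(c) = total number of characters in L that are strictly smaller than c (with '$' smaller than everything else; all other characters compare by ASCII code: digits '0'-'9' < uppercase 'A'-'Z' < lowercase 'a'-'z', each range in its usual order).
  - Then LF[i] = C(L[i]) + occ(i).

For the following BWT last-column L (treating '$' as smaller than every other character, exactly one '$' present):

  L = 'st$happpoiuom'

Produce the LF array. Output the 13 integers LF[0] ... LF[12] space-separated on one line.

Char counts: '$':1, 'a':1, 'h':1, 'i':1, 'm':1, 'o':2, 'p':3, 's':1, 't':1, 'u':1
C (first-col start): C('$')=0, C('a')=1, C('h')=2, C('i')=3, C('m')=4, C('o')=5, C('p')=7, C('s')=10, C('t')=11, C('u')=12
L[0]='s': occ=0, LF[0]=C('s')+0=10+0=10
L[1]='t': occ=0, LF[1]=C('t')+0=11+0=11
L[2]='$': occ=0, LF[2]=C('$')+0=0+0=0
L[3]='h': occ=0, LF[3]=C('h')+0=2+0=2
L[4]='a': occ=0, LF[4]=C('a')+0=1+0=1
L[5]='p': occ=0, LF[5]=C('p')+0=7+0=7
L[6]='p': occ=1, LF[6]=C('p')+1=7+1=8
L[7]='p': occ=2, LF[7]=C('p')+2=7+2=9
L[8]='o': occ=0, LF[8]=C('o')+0=5+0=5
L[9]='i': occ=0, LF[9]=C('i')+0=3+0=3
L[10]='u': occ=0, LF[10]=C('u')+0=12+0=12
L[11]='o': occ=1, LF[11]=C('o')+1=5+1=6
L[12]='m': occ=0, LF[12]=C('m')+0=4+0=4

Answer: 10 11 0 2 1 7 8 9 5 3 12 6 4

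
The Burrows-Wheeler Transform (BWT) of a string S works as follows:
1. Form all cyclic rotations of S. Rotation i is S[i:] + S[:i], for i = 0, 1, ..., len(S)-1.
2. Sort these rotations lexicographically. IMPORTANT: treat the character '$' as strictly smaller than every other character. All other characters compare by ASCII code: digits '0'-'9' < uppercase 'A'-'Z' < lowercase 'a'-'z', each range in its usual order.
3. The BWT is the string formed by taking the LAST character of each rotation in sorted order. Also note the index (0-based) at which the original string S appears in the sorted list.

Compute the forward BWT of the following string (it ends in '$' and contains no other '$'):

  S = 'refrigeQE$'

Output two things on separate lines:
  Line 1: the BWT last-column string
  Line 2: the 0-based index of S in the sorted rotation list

All 10 rotations (rotation i = S[i:]+S[:i]):
  rot[0] = refrigeQE$
  rot[1] = efrigeQE$r
  rot[2] = frigeQE$re
  rot[3] = rigeQE$ref
  rot[4] = igeQE$refr
  rot[5] = geQE$refri
  rot[6] = eQE$refrig
  rot[7] = QE$refrige
  rot[8] = E$refrigeQ
  rot[9] = $refrigeQE
Sorted (with $ < everything):
  sorted[0] = $refrigeQE  (last char: 'E')
  sorted[1] = E$refrigeQ  (last char: 'Q')
  sorted[2] = QE$refrige  (last char: 'e')
  sorted[3] = eQE$refrig  (last char: 'g')
  sorted[4] = efrigeQE$r  (last char: 'r')
  sorted[5] = frigeQE$re  (last char: 'e')
  sorted[6] = geQE$refri  (last char: 'i')
  sorted[7] = igeQE$refr  (last char: 'r')
  sorted[8] = refrigeQE$  (last char: '$')
  sorted[9] = rigeQE$ref  (last char: 'f')
Last column: EQegreir$f
Original string S is at sorted index 8

Answer: EQegreir$f
8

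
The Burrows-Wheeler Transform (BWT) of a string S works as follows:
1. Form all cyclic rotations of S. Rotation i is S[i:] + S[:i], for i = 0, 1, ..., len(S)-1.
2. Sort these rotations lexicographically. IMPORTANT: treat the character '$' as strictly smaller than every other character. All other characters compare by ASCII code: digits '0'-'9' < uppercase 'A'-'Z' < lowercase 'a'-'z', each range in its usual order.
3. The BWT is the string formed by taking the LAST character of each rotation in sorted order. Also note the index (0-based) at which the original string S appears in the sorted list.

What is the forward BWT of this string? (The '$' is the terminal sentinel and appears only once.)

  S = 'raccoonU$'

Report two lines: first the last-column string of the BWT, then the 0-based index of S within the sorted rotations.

Answer: Unracooc$
8

Derivation:
All 9 rotations (rotation i = S[i:]+S[:i]):
  rot[0] = raccoonU$
  rot[1] = accoonU$r
  rot[2] = ccoonU$ra
  rot[3] = coonU$rac
  rot[4] = oonU$racc
  rot[5] = onU$racco
  rot[6] = nU$raccoo
  rot[7] = U$raccoon
  rot[8] = $raccoonU
Sorted (with $ < everything):
  sorted[0] = $raccoonU  (last char: 'U')
  sorted[1] = U$raccoon  (last char: 'n')
  sorted[2] = accoonU$r  (last char: 'r')
  sorted[3] = ccoonU$ra  (last char: 'a')
  sorted[4] = coonU$rac  (last char: 'c')
  sorted[5] = nU$raccoo  (last char: 'o')
  sorted[6] = onU$racco  (last char: 'o')
  sorted[7] = oonU$racc  (last char: 'c')
  sorted[8] = raccoonU$  (last char: '$')
Last column: Unracooc$
Original string S is at sorted index 8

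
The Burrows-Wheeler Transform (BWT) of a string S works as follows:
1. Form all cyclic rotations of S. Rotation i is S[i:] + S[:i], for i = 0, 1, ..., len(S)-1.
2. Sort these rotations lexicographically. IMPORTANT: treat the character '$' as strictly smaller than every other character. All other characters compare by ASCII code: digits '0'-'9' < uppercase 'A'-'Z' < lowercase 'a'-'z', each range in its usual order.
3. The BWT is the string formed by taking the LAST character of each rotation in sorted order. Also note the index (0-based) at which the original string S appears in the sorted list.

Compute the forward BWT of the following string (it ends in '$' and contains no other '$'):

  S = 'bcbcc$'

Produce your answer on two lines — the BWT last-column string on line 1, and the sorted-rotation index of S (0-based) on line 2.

All 6 rotations (rotation i = S[i:]+S[:i]):
  rot[0] = bcbcc$
  rot[1] = cbcc$b
  rot[2] = bcc$bc
  rot[3] = cc$bcb
  rot[4] = c$bcbc
  rot[5] = $bcbcc
Sorted (with $ < everything):
  sorted[0] = $bcbcc  (last char: 'c')
  sorted[1] = bcbcc$  (last char: '$')
  sorted[2] = bcc$bc  (last char: 'c')
  sorted[3] = c$bcbc  (last char: 'c')
  sorted[4] = cbcc$b  (last char: 'b')
  sorted[5] = cc$bcb  (last char: 'b')
Last column: c$ccbb
Original string S is at sorted index 1

Answer: c$ccbb
1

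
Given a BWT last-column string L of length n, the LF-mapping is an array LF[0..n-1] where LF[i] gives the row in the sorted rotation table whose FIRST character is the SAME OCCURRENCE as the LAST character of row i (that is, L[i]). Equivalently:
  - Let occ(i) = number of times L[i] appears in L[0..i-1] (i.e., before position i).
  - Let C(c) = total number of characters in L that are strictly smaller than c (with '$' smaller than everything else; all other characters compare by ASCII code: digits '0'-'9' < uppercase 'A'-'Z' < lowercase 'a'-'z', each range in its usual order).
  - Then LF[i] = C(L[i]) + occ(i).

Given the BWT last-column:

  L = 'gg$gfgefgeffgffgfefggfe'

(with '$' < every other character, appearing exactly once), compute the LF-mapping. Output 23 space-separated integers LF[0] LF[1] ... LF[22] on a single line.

Char counts: '$':1, 'e':4, 'f':9, 'g':9
C (first-col start): C('$')=0, C('e')=1, C('f')=5, C('g')=14
L[0]='g': occ=0, LF[0]=C('g')+0=14+0=14
L[1]='g': occ=1, LF[1]=C('g')+1=14+1=15
L[2]='$': occ=0, LF[2]=C('$')+0=0+0=0
L[3]='g': occ=2, LF[3]=C('g')+2=14+2=16
L[4]='f': occ=0, LF[4]=C('f')+0=5+0=5
L[5]='g': occ=3, LF[5]=C('g')+3=14+3=17
L[6]='e': occ=0, LF[6]=C('e')+0=1+0=1
L[7]='f': occ=1, LF[7]=C('f')+1=5+1=6
L[8]='g': occ=4, LF[8]=C('g')+4=14+4=18
L[9]='e': occ=1, LF[9]=C('e')+1=1+1=2
L[10]='f': occ=2, LF[10]=C('f')+2=5+2=7
L[11]='f': occ=3, LF[11]=C('f')+3=5+3=8
L[12]='g': occ=5, LF[12]=C('g')+5=14+5=19
L[13]='f': occ=4, LF[13]=C('f')+4=5+4=9
L[14]='f': occ=5, LF[14]=C('f')+5=5+5=10
L[15]='g': occ=6, LF[15]=C('g')+6=14+6=20
L[16]='f': occ=6, LF[16]=C('f')+6=5+6=11
L[17]='e': occ=2, LF[17]=C('e')+2=1+2=3
L[18]='f': occ=7, LF[18]=C('f')+7=5+7=12
L[19]='g': occ=7, LF[19]=C('g')+7=14+7=21
L[20]='g': occ=8, LF[20]=C('g')+8=14+8=22
L[21]='f': occ=8, LF[21]=C('f')+8=5+8=13
L[22]='e': occ=3, LF[22]=C('e')+3=1+3=4

Answer: 14 15 0 16 5 17 1 6 18 2 7 8 19 9 10 20 11 3 12 21 22 13 4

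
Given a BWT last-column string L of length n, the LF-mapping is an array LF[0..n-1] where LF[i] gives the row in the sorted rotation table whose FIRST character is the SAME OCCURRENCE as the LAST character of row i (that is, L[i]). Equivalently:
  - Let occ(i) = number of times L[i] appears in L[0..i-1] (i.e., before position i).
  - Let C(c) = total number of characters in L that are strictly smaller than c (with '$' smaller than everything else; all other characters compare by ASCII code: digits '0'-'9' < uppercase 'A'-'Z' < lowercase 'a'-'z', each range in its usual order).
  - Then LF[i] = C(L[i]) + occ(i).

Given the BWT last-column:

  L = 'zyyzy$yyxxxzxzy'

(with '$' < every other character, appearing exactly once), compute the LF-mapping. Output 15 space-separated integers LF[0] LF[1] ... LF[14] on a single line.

Char counts: '$':1, 'x':4, 'y':6, 'z':4
C (first-col start): C('$')=0, C('x')=1, C('y')=5, C('z')=11
L[0]='z': occ=0, LF[0]=C('z')+0=11+0=11
L[1]='y': occ=0, LF[1]=C('y')+0=5+0=5
L[2]='y': occ=1, LF[2]=C('y')+1=5+1=6
L[3]='z': occ=1, LF[3]=C('z')+1=11+1=12
L[4]='y': occ=2, LF[4]=C('y')+2=5+2=7
L[5]='$': occ=0, LF[5]=C('$')+0=0+0=0
L[6]='y': occ=3, LF[6]=C('y')+3=5+3=8
L[7]='y': occ=4, LF[7]=C('y')+4=5+4=9
L[8]='x': occ=0, LF[8]=C('x')+0=1+0=1
L[9]='x': occ=1, LF[9]=C('x')+1=1+1=2
L[10]='x': occ=2, LF[10]=C('x')+2=1+2=3
L[11]='z': occ=2, LF[11]=C('z')+2=11+2=13
L[12]='x': occ=3, LF[12]=C('x')+3=1+3=4
L[13]='z': occ=3, LF[13]=C('z')+3=11+3=14
L[14]='y': occ=5, LF[14]=C('y')+5=5+5=10

Answer: 11 5 6 12 7 0 8 9 1 2 3 13 4 14 10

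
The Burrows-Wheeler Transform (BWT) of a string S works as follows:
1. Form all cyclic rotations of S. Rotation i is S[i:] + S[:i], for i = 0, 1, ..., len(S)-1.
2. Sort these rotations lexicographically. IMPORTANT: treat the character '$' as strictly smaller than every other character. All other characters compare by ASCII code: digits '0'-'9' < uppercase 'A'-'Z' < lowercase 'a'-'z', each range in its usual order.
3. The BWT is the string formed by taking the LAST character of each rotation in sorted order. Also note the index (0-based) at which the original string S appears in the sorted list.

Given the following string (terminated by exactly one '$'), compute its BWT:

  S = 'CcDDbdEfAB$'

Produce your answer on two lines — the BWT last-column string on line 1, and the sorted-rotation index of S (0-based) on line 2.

All 11 rotations (rotation i = S[i:]+S[:i]):
  rot[0] = CcDDbdEfAB$
  rot[1] = cDDbdEfAB$C
  rot[2] = DDbdEfAB$Cc
  rot[3] = DbdEfAB$CcD
  rot[4] = bdEfAB$CcDD
  rot[5] = dEfAB$CcDDb
  rot[6] = EfAB$CcDDbd
  rot[7] = fAB$CcDDbdE
  rot[8] = AB$CcDDbdEf
  rot[9] = B$CcDDbdEfA
  rot[10] = $CcDDbdEfAB
Sorted (with $ < everything):
  sorted[0] = $CcDDbdEfAB  (last char: 'B')
  sorted[1] = AB$CcDDbdEf  (last char: 'f')
  sorted[2] = B$CcDDbdEfA  (last char: 'A')
  sorted[3] = CcDDbdEfAB$  (last char: '$')
  sorted[4] = DDbdEfAB$Cc  (last char: 'c')
  sorted[5] = DbdEfAB$CcD  (last char: 'D')
  sorted[6] = EfAB$CcDDbd  (last char: 'd')
  sorted[7] = bdEfAB$CcDD  (last char: 'D')
  sorted[8] = cDDbdEfAB$C  (last char: 'C')
  sorted[9] = dEfAB$CcDDb  (last char: 'b')
  sorted[10] = fAB$CcDDbdE  (last char: 'E')
Last column: BfA$cDdDCbE
Original string S is at sorted index 3

Answer: BfA$cDdDCbE
3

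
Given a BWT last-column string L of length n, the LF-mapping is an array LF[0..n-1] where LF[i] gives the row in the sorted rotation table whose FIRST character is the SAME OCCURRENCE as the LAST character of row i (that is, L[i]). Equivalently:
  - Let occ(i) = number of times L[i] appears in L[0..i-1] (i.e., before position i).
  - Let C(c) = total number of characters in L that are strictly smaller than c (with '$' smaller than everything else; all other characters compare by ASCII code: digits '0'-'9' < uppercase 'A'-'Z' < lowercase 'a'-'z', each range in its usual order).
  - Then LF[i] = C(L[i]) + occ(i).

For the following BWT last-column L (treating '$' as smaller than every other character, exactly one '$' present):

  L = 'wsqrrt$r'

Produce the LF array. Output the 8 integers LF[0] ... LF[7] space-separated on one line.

Char counts: '$':1, 'q':1, 'r':3, 's':1, 't':1, 'w':1
C (first-col start): C('$')=0, C('q')=1, C('r')=2, C('s')=5, C('t')=6, C('w')=7
L[0]='w': occ=0, LF[0]=C('w')+0=7+0=7
L[1]='s': occ=0, LF[1]=C('s')+0=5+0=5
L[2]='q': occ=0, LF[2]=C('q')+0=1+0=1
L[3]='r': occ=0, LF[3]=C('r')+0=2+0=2
L[4]='r': occ=1, LF[4]=C('r')+1=2+1=3
L[5]='t': occ=0, LF[5]=C('t')+0=6+0=6
L[6]='$': occ=0, LF[6]=C('$')+0=0+0=0
L[7]='r': occ=2, LF[7]=C('r')+2=2+2=4

Answer: 7 5 1 2 3 6 0 4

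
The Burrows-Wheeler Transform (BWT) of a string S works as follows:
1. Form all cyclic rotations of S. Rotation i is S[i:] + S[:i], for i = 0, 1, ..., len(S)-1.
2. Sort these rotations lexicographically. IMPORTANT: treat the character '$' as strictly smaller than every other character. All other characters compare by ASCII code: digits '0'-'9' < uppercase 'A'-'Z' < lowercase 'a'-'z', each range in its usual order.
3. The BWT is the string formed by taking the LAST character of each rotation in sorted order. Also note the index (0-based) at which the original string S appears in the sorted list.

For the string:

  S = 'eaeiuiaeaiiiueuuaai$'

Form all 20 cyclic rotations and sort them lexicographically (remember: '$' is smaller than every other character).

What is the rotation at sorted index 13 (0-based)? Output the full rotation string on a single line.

Answer: iiueuuaai$eaeiuiaeai

Derivation:
All 20 rotations (rotation i = S[i:]+S[:i]):
  rot[0] = eaeiuiaeaiiiueuuaai$
  rot[1] = aeiuiaeaiiiueuuaai$e
  rot[2] = eiuiaeaiiiueuuaai$ea
  rot[3] = iuiaeaiiiueuuaai$eae
  rot[4] = uiaeaiiiueuuaai$eaei
  rot[5] = iaeaiiiueuuaai$eaeiu
  rot[6] = aeaiiiueuuaai$eaeiui
  rot[7] = eaiiiueuuaai$eaeiuia
  rot[8] = aiiiueuuaai$eaeiuiae
  rot[9] = iiiueuuaai$eaeiuiaea
  rot[10] = iiueuuaai$eaeiuiaeai
  rot[11] = iueuuaai$eaeiuiaeaii
  rot[12] = ueuuaai$eaeiuiaeaiii
  rot[13] = euuaai$eaeiuiaeaiiiu
  rot[14] = uuaai$eaeiuiaeaiiiue
  rot[15] = uaai$eaeiuiaeaiiiueu
  rot[16] = aai$eaeiuiaeaiiiueuu
  rot[17] = ai$eaeiuiaeaiiiueuua
  rot[18] = i$eaeiuiaeaiiiueuuaa
  rot[19] = $eaeiuiaeaiiiueuuaai
Sorted (with $ < everything):
  sorted[0] = $eaeiuiaeaiiiueuuaai
  sorted[1] = aai$eaeiuiaeaiiiueuu
  sorted[2] = aeaiiiueuuaai$eaeiui
  sorted[3] = aeiuiaeaiiiueuuaai$e
  sorted[4] = ai$eaeiuiaeaiiiueuua
  sorted[5] = aiiiueuuaai$eaeiuiae
  sorted[6] = eaeiuiaeaiiiueuuaai$
  sorted[7] = eaiiiueuuaai$eaeiuia
  sorted[8] = eiuiaeaiiiueuuaai$ea
  sorted[9] = euuaai$eaeiuiaeaiiiu
  sorted[10] = i$eaeiuiaeaiiiueuuaa
  sorted[11] = iaeaiiiueuuaai$eaeiu
  sorted[12] = iiiueuuaai$eaeiuiaea
  sorted[13] = iiueuuaai$eaeiuiaeai
  sorted[14] = iueuuaai$eaeiuiaeaii
  sorted[15] = iuiaeaiiiueuuaai$eae
  sorted[16] = uaai$eaeiuiaeaiiiueu
  sorted[17] = ueuuaai$eaeiuiaeaiii
  sorted[18] = uiaeaiiiueuuaai$eaei
  sorted[19] = uuaai$eaeiuiaeaiiiue
sorted[13] = iiueuuaai$eaeiuiaeai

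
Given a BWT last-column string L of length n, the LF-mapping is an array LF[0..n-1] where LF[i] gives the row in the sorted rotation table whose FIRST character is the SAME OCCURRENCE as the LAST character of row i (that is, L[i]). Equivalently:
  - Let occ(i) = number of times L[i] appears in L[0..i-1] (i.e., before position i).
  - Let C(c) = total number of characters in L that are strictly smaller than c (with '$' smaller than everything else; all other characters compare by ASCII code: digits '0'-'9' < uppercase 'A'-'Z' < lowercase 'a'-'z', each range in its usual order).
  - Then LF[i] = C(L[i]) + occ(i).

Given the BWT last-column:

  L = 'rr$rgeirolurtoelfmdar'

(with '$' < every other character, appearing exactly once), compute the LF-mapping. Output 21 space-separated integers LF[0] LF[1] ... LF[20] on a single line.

Char counts: '$':1, 'a':1, 'd':1, 'e':2, 'f':1, 'g':1, 'i':1, 'l':2, 'm':1, 'o':2, 'r':6, 't':1, 'u':1
C (first-col start): C('$')=0, C('a')=1, C('d')=2, C('e')=3, C('f')=5, C('g')=6, C('i')=7, C('l')=8, C('m')=10, C('o')=11, C('r')=13, C('t')=19, C('u')=20
L[0]='r': occ=0, LF[0]=C('r')+0=13+0=13
L[1]='r': occ=1, LF[1]=C('r')+1=13+1=14
L[2]='$': occ=0, LF[2]=C('$')+0=0+0=0
L[3]='r': occ=2, LF[3]=C('r')+2=13+2=15
L[4]='g': occ=0, LF[4]=C('g')+0=6+0=6
L[5]='e': occ=0, LF[5]=C('e')+0=3+0=3
L[6]='i': occ=0, LF[6]=C('i')+0=7+0=7
L[7]='r': occ=3, LF[7]=C('r')+3=13+3=16
L[8]='o': occ=0, LF[8]=C('o')+0=11+0=11
L[9]='l': occ=0, LF[9]=C('l')+0=8+0=8
L[10]='u': occ=0, LF[10]=C('u')+0=20+0=20
L[11]='r': occ=4, LF[11]=C('r')+4=13+4=17
L[12]='t': occ=0, LF[12]=C('t')+0=19+0=19
L[13]='o': occ=1, LF[13]=C('o')+1=11+1=12
L[14]='e': occ=1, LF[14]=C('e')+1=3+1=4
L[15]='l': occ=1, LF[15]=C('l')+1=8+1=9
L[16]='f': occ=0, LF[16]=C('f')+0=5+0=5
L[17]='m': occ=0, LF[17]=C('m')+0=10+0=10
L[18]='d': occ=0, LF[18]=C('d')+0=2+0=2
L[19]='a': occ=0, LF[19]=C('a')+0=1+0=1
L[20]='r': occ=5, LF[20]=C('r')+5=13+5=18

Answer: 13 14 0 15 6 3 7 16 11 8 20 17 19 12 4 9 5 10 2 1 18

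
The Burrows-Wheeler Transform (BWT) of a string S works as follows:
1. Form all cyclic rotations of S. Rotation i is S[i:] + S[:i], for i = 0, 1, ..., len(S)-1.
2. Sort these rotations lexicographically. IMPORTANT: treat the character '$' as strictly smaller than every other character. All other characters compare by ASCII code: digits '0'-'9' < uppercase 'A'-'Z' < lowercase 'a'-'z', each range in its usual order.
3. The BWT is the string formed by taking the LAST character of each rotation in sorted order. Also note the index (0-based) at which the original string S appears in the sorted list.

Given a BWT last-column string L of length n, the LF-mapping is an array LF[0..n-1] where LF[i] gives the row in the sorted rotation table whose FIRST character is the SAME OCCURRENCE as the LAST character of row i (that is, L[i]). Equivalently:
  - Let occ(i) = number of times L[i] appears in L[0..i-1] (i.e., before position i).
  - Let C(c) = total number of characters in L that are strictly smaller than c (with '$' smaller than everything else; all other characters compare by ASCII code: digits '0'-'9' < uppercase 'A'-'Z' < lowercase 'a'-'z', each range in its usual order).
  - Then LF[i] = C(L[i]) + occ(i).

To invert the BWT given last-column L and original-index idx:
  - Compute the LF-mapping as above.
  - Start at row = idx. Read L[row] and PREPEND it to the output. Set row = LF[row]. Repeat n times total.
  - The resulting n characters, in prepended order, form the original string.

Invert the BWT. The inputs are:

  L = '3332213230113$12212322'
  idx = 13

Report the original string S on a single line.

LF mapping: 15 16 17 7 8 2 18 9 19 1 3 4 20 0 5 10 11 6 12 21 13 14
Walk LF starting at row 13, prepending L[row]:
  step 1: row=13, L[13]='$', prepend. Next row=LF[13]=0
  step 2: row=0, L[0]='3', prepend. Next row=LF[0]=15
  step 3: row=15, L[15]='2', prepend. Next row=LF[15]=10
  step 4: row=10, L[10]='1', prepend. Next row=LF[10]=3
  step 5: row=3, L[3]='2', prepend. Next row=LF[3]=7
  step 6: row=7, L[7]='2', prepend. Next row=LF[7]=9
  step 7: row=9, L[9]='0', prepend. Next row=LF[9]=1
  step 8: row=1, L[1]='3', prepend. Next row=LF[1]=16
  step 9: row=16, L[16]='2', prepend. Next row=LF[16]=11
  step 10: row=11, L[11]='1', prepend. Next row=LF[11]=4
  step 11: row=4, L[4]='2', prepend. Next row=LF[4]=8
  step 12: row=8, L[8]='3', prepend. Next row=LF[8]=19
  step 13: row=19, L[19]='3', prepend. Next row=LF[19]=21
  step 14: row=21, L[21]='2', prepend. Next row=LF[21]=14
  step 15: row=14, L[14]='1', prepend. Next row=LF[14]=5
  step 16: row=5, L[5]='1', prepend. Next row=LF[5]=2
  step 17: row=2, L[2]='3', prepend. Next row=LF[2]=17
  step 18: row=17, L[17]='1', prepend. Next row=LF[17]=6
  step 19: row=6, L[6]='3', prepend. Next row=LF[6]=18
  step 20: row=18, L[18]='2', prepend. Next row=LF[18]=12
  step 21: row=12, L[12]='3', prepend. Next row=LF[12]=20
  step 22: row=20, L[20]='2', prepend. Next row=LF[20]=13
Reversed output: 232313112332123022123$

Answer: 232313112332123022123$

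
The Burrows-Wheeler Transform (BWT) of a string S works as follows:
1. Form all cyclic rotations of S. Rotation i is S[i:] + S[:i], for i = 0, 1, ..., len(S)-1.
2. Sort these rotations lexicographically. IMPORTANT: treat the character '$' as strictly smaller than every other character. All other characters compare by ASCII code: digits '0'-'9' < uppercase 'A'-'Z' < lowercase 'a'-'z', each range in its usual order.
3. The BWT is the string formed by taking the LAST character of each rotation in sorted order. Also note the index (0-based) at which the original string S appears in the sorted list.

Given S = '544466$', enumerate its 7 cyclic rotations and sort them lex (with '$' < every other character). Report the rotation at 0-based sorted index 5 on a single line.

All 7 rotations (rotation i = S[i:]+S[:i]):
  rot[0] = 544466$
  rot[1] = 44466$5
  rot[2] = 4466$54
  rot[3] = 466$544
  rot[4] = 66$5444
  rot[5] = 6$54446
  rot[6] = $544466
Sorted (with $ < everything):
  sorted[0] = $544466
  sorted[1] = 44466$5
  sorted[2] = 4466$54
  sorted[3] = 466$544
  sorted[4] = 544466$
  sorted[5] = 6$54446
  sorted[6] = 66$5444
sorted[5] = 6$54446

Answer: 6$54446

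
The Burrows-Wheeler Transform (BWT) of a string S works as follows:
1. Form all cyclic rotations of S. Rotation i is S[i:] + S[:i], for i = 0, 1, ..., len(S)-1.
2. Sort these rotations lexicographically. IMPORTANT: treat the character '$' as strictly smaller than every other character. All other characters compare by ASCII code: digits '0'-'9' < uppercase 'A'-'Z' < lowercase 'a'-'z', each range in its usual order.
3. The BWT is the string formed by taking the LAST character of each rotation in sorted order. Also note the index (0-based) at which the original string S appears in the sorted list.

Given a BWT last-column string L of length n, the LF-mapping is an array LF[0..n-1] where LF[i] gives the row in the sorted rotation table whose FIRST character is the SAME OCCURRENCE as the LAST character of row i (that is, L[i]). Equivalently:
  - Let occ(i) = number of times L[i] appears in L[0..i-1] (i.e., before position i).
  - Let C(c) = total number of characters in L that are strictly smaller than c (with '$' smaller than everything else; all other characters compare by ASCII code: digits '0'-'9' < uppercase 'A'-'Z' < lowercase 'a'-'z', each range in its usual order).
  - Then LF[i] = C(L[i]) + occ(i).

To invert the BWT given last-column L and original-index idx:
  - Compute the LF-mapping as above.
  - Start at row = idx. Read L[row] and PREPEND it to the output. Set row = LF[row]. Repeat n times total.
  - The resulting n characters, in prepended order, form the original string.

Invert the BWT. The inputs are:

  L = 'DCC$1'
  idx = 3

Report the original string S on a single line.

Answer: CC1D$

Derivation:
LF mapping: 4 2 3 0 1
Walk LF starting at row 3, prepending L[row]:
  step 1: row=3, L[3]='$', prepend. Next row=LF[3]=0
  step 2: row=0, L[0]='D', prepend. Next row=LF[0]=4
  step 3: row=4, L[4]='1', prepend. Next row=LF[4]=1
  step 4: row=1, L[1]='C', prepend. Next row=LF[1]=2
  step 5: row=2, L[2]='C', prepend. Next row=LF[2]=3
Reversed output: CC1D$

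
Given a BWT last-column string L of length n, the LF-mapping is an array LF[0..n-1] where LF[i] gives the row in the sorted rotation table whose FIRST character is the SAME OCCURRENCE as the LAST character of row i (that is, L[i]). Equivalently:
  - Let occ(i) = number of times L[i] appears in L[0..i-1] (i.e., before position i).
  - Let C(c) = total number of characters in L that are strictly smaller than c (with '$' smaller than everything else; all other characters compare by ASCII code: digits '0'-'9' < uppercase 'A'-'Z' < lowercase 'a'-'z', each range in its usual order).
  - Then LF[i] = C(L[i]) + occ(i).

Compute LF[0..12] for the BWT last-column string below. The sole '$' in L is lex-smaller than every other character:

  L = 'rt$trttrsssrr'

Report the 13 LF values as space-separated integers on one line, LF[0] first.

Answer: 1 9 0 10 2 11 12 3 6 7 8 4 5

Derivation:
Char counts: '$':1, 'r':5, 's':3, 't':4
C (first-col start): C('$')=0, C('r')=1, C('s')=6, C('t')=9
L[0]='r': occ=0, LF[0]=C('r')+0=1+0=1
L[1]='t': occ=0, LF[1]=C('t')+0=9+0=9
L[2]='$': occ=0, LF[2]=C('$')+0=0+0=0
L[3]='t': occ=1, LF[3]=C('t')+1=9+1=10
L[4]='r': occ=1, LF[4]=C('r')+1=1+1=2
L[5]='t': occ=2, LF[5]=C('t')+2=9+2=11
L[6]='t': occ=3, LF[6]=C('t')+3=9+3=12
L[7]='r': occ=2, LF[7]=C('r')+2=1+2=3
L[8]='s': occ=0, LF[8]=C('s')+0=6+0=6
L[9]='s': occ=1, LF[9]=C('s')+1=6+1=7
L[10]='s': occ=2, LF[10]=C('s')+2=6+2=8
L[11]='r': occ=3, LF[11]=C('r')+3=1+3=4
L[12]='r': occ=4, LF[12]=C('r')+4=1+4=5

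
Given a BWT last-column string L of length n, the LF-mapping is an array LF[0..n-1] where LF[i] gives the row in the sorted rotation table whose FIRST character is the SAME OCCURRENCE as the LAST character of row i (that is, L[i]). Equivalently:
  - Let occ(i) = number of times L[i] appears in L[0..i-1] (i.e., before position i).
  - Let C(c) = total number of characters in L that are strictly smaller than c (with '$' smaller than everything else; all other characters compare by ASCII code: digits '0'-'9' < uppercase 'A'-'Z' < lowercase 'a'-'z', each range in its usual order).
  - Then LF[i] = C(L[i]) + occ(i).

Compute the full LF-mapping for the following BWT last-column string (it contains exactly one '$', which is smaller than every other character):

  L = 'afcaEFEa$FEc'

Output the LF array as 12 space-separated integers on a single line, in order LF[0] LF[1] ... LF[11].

Char counts: '$':1, 'E':3, 'F':2, 'a':3, 'c':2, 'f':1
C (first-col start): C('$')=0, C('E')=1, C('F')=4, C('a')=6, C('c')=9, C('f')=11
L[0]='a': occ=0, LF[0]=C('a')+0=6+0=6
L[1]='f': occ=0, LF[1]=C('f')+0=11+0=11
L[2]='c': occ=0, LF[2]=C('c')+0=9+0=9
L[3]='a': occ=1, LF[3]=C('a')+1=6+1=7
L[4]='E': occ=0, LF[4]=C('E')+0=1+0=1
L[5]='F': occ=0, LF[5]=C('F')+0=4+0=4
L[6]='E': occ=1, LF[6]=C('E')+1=1+1=2
L[7]='a': occ=2, LF[7]=C('a')+2=6+2=8
L[8]='$': occ=0, LF[8]=C('$')+0=0+0=0
L[9]='F': occ=1, LF[9]=C('F')+1=4+1=5
L[10]='E': occ=2, LF[10]=C('E')+2=1+2=3
L[11]='c': occ=1, LF[11]=C('c')+1=9+1=10

Answer: 6 11 9 7 1 4 2 8 0 5 3 10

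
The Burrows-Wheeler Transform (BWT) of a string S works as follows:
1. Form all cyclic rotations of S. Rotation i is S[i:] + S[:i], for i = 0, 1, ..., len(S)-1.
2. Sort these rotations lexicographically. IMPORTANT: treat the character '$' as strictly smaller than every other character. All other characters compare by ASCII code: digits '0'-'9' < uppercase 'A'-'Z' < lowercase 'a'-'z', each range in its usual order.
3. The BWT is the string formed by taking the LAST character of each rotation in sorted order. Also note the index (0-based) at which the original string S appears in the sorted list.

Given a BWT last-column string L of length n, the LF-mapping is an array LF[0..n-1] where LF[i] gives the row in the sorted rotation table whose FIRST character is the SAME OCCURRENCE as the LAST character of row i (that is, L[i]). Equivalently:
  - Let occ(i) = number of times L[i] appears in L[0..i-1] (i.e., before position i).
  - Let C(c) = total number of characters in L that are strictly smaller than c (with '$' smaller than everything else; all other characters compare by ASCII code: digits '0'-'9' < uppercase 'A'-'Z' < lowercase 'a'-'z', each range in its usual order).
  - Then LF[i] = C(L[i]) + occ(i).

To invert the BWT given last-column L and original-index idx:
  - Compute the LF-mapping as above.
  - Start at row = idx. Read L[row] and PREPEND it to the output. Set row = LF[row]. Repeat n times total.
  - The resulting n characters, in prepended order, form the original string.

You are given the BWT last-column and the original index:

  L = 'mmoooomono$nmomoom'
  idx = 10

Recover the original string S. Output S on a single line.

LF mapping: 1 2 9 10 11 12 3 13 7 14 0 8 4 15 5 16 17 6
Walk LF starting at row 10, prepending L[row]:
  step 1: row=10, L[10]='$', prepend. Next row=LF[10]=0
  step 2: row=0, L[0]='m', prepend. Next row=LF[0]=1
  step 3: row=1, L[1]='m', prepend. Next row=LF[1]=2
  step 4: row=2, L[2]='o', prepend. Next row=LF[2]=9
  step 5: row=9, L[9]='o', prepend. Next row=LF[9]=14
  step 6: row=14, L[14]='m', prepend. Next row=LF[14]=5
  step 7: row=5, L[5]='o', prepend. Next row=LF[5]=12
  step 8: row=12, L[12]='m', prepend. Next row=LF[12]=4
  step 9: row=4, L[4]='o', prepend. Next row=LF[4]=11
  step 10: row=11, L[11]='n', prepend. Next row=LF[11]=8
  step 11: row=8, L[8]='n', prepend. Next row=LF[8]=7
  step 12: row=7, L[7]='o', prepend. Next row=LF[7]=13
  step 13: row=13, L[13]='o', prepend. Next row=LF[13]=15
  step 14: row=15, L[15]='o', prepend. Next row=LF[15]=16
  step 15: row=16, L[16]='o', prepend. Next row=LF[16]=17
  step 16: row=17, L[17]='m', prepend. Next row=LF[17]=6
  step 17: row=6, L[6]='m', prepend. Next row=LF[6]=3
  step 18: row=3, L[3]='o', prepend. Next row=LF[3]=10
Reversed output: ommoooonnomomoomm$

Answer: ommoooonnomomoomm$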